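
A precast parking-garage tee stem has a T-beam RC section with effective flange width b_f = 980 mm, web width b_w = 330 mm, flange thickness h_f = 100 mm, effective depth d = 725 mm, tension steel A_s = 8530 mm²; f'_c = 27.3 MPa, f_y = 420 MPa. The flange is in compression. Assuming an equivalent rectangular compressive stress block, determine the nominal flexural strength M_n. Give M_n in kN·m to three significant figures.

M_n ≈ 2240 kN·m

Tension: T = A_s f_y = 8530 × 420 = 3582600 N.
Try a within the flange: a = T/(0.85 f'_c b_f) = 3582600/(0.85 × 27.3 × 980) = 157.54 mm.
a = 157.54 > h_f = 100 mm: the block extends into the web. Split into flange-overhang and web parts.
C_f = 0.85 f'_c (b_f − b_w) h_f = 0.85 × 27.3 × (980 − 330) × 100 = 1508325 N.
Remaining web compression depth: a_w = (T − C_f)/(0.85 f'_c b_w) = (3582600 − 1508325)/(0.85 × 27.3 × 330) = 270.88 mm.
M_n = C_f(d − h_f/2) + (T − C_f)(d − a_w/2) = 1508325 × (725 − 50) + 2074275 × (725 − 135.44) = 1018.12 + 1222.91 = 2241.03 × 10⁶ N·mm.
M_n = 2241.03 kN·m.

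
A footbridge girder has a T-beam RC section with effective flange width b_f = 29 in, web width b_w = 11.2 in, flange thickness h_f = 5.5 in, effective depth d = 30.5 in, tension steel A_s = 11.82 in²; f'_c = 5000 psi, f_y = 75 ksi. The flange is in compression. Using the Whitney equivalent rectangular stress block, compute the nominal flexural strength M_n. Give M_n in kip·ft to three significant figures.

M_n ≈ 1960 kip·ft

Tension: T = A_s f_y = 11.82 × 75 = 886.5 kips.
Try a within the flange: a = T/(0.85 f'_c b_f) = 886.5/(0.85 × 5 × 29) = 7.193 in.
a = 7.193 > h_f = 5.5 in: the block extends into the web. Split into flange-overhang and web parts.
C_f = 0.85 f'_c (b_f − b_w) h_f = 0.85 × 5 × (29 − 11.2) × 5.5 = 416.1 kips.
Remaining web compression depth: a_w = (T − C_f)/(0.85 f'_c b_w) = (886.5 − 416.1)/(0.85 × 5 × 11.2) = 9.882 in.
M_n = C_f(d − h_f/2) + (T − C_f)(d − a_w/2) = 416.1 × (30.5 − 2.75) + 470.4 × (30.5 − 4.941) = 11546.8 + 12023.0 = 23569.8 kip·in.
M_n = 23569.8/12 = 1964.15 kip·ft.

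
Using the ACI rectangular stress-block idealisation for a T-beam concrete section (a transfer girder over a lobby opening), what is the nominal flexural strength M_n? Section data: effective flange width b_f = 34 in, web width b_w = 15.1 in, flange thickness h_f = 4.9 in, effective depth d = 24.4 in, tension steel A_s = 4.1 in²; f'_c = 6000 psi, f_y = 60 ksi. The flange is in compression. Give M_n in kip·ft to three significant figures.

Tension: T = A_s f_y = 4.1 × 60 = 246 kips.
Try a within the flange: a = T/(0.85 f'_c b_f) = 246/(0.85 × 6 × 34) = 1.419 in.
Since a = 1.419 ≤ h_f = 4.9 in, the stress block lies entirely in the flange; analyse as a rectangular beam of width b_f.
M_n = T(d − a/2) = 246 × (24.4 − 0.7095) = 5827.9 kip·in.
M_n = 5827.9/12 = 485.66 kip·ft.

M_n ≈ 486 kip·ft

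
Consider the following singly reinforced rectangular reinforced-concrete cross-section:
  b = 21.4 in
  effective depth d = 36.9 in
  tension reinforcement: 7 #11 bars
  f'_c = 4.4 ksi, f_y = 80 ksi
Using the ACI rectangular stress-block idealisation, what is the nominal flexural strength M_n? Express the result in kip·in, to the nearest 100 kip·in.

A_s = 7 × 1.56 = 10.92 in².
T = A_s f_y = 10.92 × 80 = 873.6 kips.
a = T/(0.85 f'_c b) = 873.6/(0.85 × 4.4 × 21.4) = 10.915 in.
M_n = T(d − a/2) = 873.6 × (36.9 − 5.4575) = 27468.2 kip·in.

M_n ≈ 27500 kip·in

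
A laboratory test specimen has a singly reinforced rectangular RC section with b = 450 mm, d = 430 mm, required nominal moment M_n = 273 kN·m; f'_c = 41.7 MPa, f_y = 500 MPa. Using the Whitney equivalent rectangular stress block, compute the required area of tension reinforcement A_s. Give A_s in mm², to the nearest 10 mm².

A_s ≈ 1330 mm²

With M_n = 0.85 f'_c a b (d − a/2), solve the quadratic for a:
a = d − √(d² − 2M_n/(0.85 f'_c b)) = 430 − √(430² − 2 × 273×10⁶/(0.85 × 41.7 × 450)) = 41.84 mm.
A_s = 0.85 f'_c a b / f_y = 0.85 × 41.7 × 41.84 × 450 / 500 = 1334.7 mm².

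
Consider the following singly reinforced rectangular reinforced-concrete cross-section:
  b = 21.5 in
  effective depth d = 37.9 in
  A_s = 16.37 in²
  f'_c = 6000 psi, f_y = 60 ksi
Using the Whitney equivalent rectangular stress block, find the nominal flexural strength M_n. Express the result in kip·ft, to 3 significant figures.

T = A_s f_y = 16.37 × 60 = 982.2 kips.
a = T/(0.85 f'_c b) = 982.2/(0.85 × 6 × 21.5) = 8.958 in.
M_n = T(d − a/2) = 982.2 × (37.9 − 4.479) = 32826.1 kip·in = 32826.1/12 = 2735.51 kip·ft.

M_n ≈ 2740 kip·ft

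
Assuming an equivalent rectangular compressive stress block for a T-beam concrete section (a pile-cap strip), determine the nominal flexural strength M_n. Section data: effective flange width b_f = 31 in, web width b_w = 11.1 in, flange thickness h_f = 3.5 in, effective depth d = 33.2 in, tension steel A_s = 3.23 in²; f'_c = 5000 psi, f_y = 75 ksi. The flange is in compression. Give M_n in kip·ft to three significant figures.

Tension: T = A_s f_y = 3.23 × 75 = 242.25 kips.
Try a within the flange: a = T/(0.85 f'_c b_f) = 242.25/(0.85 × 5 × 31) = 1.839 in.
Since a = 1.839 ≤ h_f = 3.5 in, the stress block lies entirely in the flange; analyse as a rectangular beam of width b_f.
M_n = T(d − a/2) = 242.25 × (33.2 − 0.9195) = 7820.0 kip·in.
M_n = 7820.0/12 = 651.67 kip·ft.

M_n ≈ 652 kip·ft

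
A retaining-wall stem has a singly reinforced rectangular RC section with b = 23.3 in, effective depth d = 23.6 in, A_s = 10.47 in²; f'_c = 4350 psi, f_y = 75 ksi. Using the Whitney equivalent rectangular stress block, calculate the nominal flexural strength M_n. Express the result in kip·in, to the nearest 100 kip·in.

T = A_s f_y = 10.47 × 75 = 785.25 kips.
a = T/(0.85 f'_c b) = 785.25/(0.85 × 4.35 × 23.3) = 9.115 in.
M_n = T(d − a/2) = 785.25 × (23.6 − 4.5575) = 14953.1 kip·in.

M_n ≈ 15000 kip·in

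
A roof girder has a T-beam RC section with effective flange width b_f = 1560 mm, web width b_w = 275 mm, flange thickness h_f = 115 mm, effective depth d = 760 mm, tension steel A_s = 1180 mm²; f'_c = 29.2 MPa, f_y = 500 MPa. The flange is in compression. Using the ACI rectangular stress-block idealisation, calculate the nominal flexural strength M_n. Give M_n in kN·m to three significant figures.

Tension: T = A_s f_y = 1180 × 500 = 590000 N.
Try a within the flange: a = T/(0.85 f'_c b_f) = 590000/(0.85 × 29.2 × 1560) = 15.24 mm.
Since a = 15.24 ≤ h_f = 115 mm, the stress block lies entirely in the flange; analyse as a rectangular beam of width b_f.
M_n = T(d − a/2) = 590000 × (760 − 7.62) = 443.90 × 10⁶ N·mm.
M_n = 443.90 kN·m.

M_n ≈ 444 kN·m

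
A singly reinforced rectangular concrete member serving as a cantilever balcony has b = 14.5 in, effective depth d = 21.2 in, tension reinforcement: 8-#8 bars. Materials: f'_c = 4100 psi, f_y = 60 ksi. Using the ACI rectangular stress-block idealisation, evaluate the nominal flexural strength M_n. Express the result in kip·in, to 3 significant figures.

A_s = 8 × 0.79 = 6.32 in².
T = A_s f_y = 6.32 × 60 = 379.2 kips.
a = T/(0.85 f'_c b) = 379.2/(0.85 × 4.1 × 14.5) = 7.504 in.
M_n = T(d − a/2) = 379.2 × (21.2 − 3.752) = 6616.3 kip·in.

M_n ≈ 6620 kip·in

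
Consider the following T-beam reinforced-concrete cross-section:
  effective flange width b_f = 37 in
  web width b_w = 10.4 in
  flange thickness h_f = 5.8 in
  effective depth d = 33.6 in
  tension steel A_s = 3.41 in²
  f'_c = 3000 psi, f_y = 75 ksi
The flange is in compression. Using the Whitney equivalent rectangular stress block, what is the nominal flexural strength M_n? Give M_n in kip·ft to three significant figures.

M_n ≈ 687 kip·ft

Tension: T = A_s f_y = 3.41 × 75 = 255.75 kips.
Try a within the flange: a = T/(0.85 f'_c b_f) = 255.75/(0.85 × 3 × 37) = 2.711 in.
Since a = 2.711 ≤ h_f = 5.8 in, the stress block lies entirely in the flange; analyse as a rectangular beam of width b_f.
M_n = T(d − a/2) = 255.75 × (33.6 − 1.3555) = 8246.5 kip·in.
M_n = 8246.5/12 = 687.21 kip·ft.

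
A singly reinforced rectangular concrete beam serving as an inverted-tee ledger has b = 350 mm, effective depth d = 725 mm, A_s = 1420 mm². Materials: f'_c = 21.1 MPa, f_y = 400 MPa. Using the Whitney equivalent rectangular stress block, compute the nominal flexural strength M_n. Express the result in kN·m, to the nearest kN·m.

M_n ≈ 386 kN·m

T = A_s f_y = 1420 × 400 = 568000 N = 568 kN.
From C = T: a = T/(0.85 f'_c b) = 568000/(0.85 × 21.1 × 350) = 90.49 mm.
M_n = T(d − a/2) = 568 kN × (725 − 45.245) mm = 386.10 kN·m.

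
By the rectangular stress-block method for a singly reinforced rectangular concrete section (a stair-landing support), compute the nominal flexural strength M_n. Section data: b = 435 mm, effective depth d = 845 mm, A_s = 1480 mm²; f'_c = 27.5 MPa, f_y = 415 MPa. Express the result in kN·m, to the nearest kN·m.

M_n ≈ 500 kN·m

T = A_s f_y = 1480 × 415 = 614200 N = 614.2 kN.
From C = T: a = T/(0.85 f'_c b) = 614200/(0.85 × 27.5 × 435) = 60.40 mm.
M_n = T(d − a/2) = 614.2 kN × (845 − 30.2) mm = 500.45 kN·m.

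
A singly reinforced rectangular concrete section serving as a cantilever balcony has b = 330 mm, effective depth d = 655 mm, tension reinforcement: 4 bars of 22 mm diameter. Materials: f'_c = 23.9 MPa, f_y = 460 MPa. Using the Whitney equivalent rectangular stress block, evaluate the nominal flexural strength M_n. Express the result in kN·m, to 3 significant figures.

A_s = 4 × 380 = 1520 mm².
T = A_s f_y = 1520 × 460 = 699200 N = 699.2 kN.
From C = T: a = T/(0.85 f'_c b) = 699200/(0.85 × 23.9 × 330) = 104.30 mm.
M_n = T(d − a/2) = 699.2 kN × (655 − 52.15) mm = 421.51 kN·m.

M_n ≈ 422 kN·m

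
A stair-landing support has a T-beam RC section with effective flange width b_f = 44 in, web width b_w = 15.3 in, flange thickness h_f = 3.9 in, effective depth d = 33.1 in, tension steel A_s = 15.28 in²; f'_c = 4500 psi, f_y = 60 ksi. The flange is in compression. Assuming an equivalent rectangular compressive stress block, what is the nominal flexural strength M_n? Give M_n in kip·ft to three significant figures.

Tension: T = A_s f_y = 15.28 × 60 = 916.8 kips.
Try a within the flange: a = T/(0.85 f'_c b_f) = 916.8/(0.85 × 4.5 × 44) = 5.447 in.
a = 5.447 > h_f = 3.9 in: the block extends into the web. Split into flange-overhang and web parts.
C_f = 0.85 f'_c (b_f − b_w) h_f = 0.85 × 4.5 × (44 − 15.3) × 3.9 = 428.1 kips.
Remaining web compression depth: a_w = (T − C_f)/(0.85 f'_c b_w) = (916.8 − 428.1)/(0.85 × 4.5 × 15.3) = 8.351 in.
M_n = C_f(d − h_f/2) + (T − C_f)(d − a_w/2) = 428.1 × (33.1 − 1.95) + 488.7 × (33.1 − 4.1755) = 13335.3 + 14135.4 = 27470.7 kip·in.
M_n = 27470.7/12 = 2289.23 kip·ft.

M_n ≈ 2290 kip·ft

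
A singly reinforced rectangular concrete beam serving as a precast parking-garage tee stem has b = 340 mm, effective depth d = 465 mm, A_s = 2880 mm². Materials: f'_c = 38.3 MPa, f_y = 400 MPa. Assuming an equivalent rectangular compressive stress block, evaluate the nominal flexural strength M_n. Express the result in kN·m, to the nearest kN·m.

M_n ≈ 476 kN·m

T = A_s f_y = 2880 × 400 = 1152000 N = 1152 kN.
From C = T: a = T/(0.85 f'_c b) = 1152000/(0.85 × 38.3 × 340) = 104.08 mm.
M_n = T(d − a/2) = 1152 kN × (465 − 52.04) mm = 475.73 kN·m.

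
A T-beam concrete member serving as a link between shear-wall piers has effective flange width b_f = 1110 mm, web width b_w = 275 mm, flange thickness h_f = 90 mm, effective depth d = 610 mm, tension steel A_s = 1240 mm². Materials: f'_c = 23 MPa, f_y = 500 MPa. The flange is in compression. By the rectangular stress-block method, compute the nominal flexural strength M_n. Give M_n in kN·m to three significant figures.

Tension: T = A_s f_y = 1240 × 500 = 620000 N.
Try a within the flange: a = T/(0.85 f'_c b_f) = 620000/(0.85 × 23 × 1110) = 28.57 mm.
Since a = 28.57 ≤ h_f = 90 mm, the stress block lies entirely in the flange; analyse as a rectangular beam of width b_f.
M_n = T(d − a/2) = 620000 × (610 − 14.285) = 369.34 × 10⁶ N·mm.
M_n = 369.34 kN·m.

M_n ≈ 369 kN·m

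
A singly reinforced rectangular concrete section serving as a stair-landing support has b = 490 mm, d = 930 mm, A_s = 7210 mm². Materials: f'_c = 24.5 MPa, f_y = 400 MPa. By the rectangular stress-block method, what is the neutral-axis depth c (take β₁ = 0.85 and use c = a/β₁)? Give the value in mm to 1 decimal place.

c ≈ 332.5 mm

T = A_s f_y = 7210 × 400 = 2884000 N = 2884 kN.
Setting C = 0.85 f'_c a b equal to T: a = 2884000/(0.85 × 24.5 × 490) = 282.627 mm.
With β₁ = 0.85, c = a/β₁ = 282.627/0.85 = 332.5 mm.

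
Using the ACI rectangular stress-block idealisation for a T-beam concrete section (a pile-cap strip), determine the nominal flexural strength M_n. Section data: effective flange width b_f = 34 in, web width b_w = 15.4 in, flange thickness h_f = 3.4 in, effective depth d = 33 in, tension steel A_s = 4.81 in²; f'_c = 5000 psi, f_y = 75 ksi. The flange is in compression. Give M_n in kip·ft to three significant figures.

M_n ≈ 955 kip·ft

Tension: T = A_s f_y = 4.81 × 75 = 360.75 kips.
Try a within the flange: a = T/(0.85 f'_c b_f) = 360.75/(0.85 × 5 × 34) = 2.497 in.
Since a = 2.497 ≤ h_f = 3.4 in, the stress block lies entirely in the flange; analyse as a rectangular beam of width b_f.
M_n = T(d − a/2) = 360.75 × (33 − 1.2485) = 11454.4 kip·in.
M_n = 11454.4/12 = 954.53 kip·ft.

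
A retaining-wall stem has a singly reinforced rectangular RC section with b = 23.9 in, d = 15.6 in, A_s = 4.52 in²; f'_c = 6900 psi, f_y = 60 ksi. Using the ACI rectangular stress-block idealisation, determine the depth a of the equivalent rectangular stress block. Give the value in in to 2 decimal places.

T = A_s f_y = 4.52 × 60 = 271.2 kips.
a = T/(0.85 f'_c b) = 271.2/(0.85 × 6.9 × 23.9) = 1.93 in.

a ≈ 1.93 in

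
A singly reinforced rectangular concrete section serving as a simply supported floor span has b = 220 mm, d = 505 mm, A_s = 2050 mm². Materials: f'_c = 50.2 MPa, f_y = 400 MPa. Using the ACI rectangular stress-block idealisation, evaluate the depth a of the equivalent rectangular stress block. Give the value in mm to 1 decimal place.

T = A_s f_y = 2050 × 400 = 820000 N = 820 kN.
Setting C = 0.85 f'_c a b equal to T: a = 820000/(0.85 × 50.2 × 220) = 87.4 mm.

a ≈ 87.4 mm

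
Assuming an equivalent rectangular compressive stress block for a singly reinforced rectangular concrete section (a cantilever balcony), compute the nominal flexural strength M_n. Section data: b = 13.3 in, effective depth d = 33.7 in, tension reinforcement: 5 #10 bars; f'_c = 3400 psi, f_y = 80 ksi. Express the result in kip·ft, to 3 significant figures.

A_s = 5 × 1.27 = 6.35 in².
T = A_s f_y = 6.35 × 80 = 508 kips.
a = T/(0.85 f'_c b) = 508/(0.85 × 3.4 × 13.3) = 13.216 in.
M_n = T(d − a/2) = 508 × (33.7 − 6.608) = 13762.7 kip·in = 13762.7/12 = 1146.89 kip·ft.

M_n ≈ 1150 kip·ft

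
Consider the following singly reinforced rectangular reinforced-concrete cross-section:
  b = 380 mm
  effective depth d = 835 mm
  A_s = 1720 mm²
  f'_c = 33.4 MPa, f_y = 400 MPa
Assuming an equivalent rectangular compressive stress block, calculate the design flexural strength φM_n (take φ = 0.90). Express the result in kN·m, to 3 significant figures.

T = A_s f_y = 1720 × 400 = 688000 N = 688 kN.
From C = T: a = T/(0.85 f'_c b) = 688000/(0.85 × 33.4 × 380) = 63.77 mm.
M_n = T(d − a/2) = 688 kN × (835 − 31.885) mm = 552.54 kN·m.
φM_n = 0.90 × 552.54 = 497.29 kN·m.

φM_n ≈ 497 kN·m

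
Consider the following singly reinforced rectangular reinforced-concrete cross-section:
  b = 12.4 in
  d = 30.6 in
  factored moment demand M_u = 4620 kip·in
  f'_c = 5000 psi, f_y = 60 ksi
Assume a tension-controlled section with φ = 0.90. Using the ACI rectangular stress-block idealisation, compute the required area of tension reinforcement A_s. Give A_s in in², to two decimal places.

M_n = M_u/φ = 4620/0.90 = 5133.33 kip·in.
From M_n = 0.85 f'_c a b (d − a/2):
a = d − √(d² − 2M_n/(0.85 f'_c b)) = 30.6 − √(30.6² − 2 × 5133.33/(0.85 × 5 × 12.4)) = 3.369 in.
A_s = 0.85 f'_c a b / f_y = 0.85 × 5 × 3.369 × 12.4 / 60 = 2.959 in².

A_s ≈ 2.96 in²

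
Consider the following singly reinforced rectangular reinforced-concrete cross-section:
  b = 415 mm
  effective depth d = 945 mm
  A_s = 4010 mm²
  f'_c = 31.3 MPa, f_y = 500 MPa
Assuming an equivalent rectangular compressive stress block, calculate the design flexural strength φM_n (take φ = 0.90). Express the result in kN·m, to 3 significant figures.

φM_n ≈ 1540 kN·m

T = A_s f_y = 4010 × 500 = 2005000 N = 2005 kN.
From C = T: a = T/(0.85 f'_c b) = 2005000/(0.85 × 31.3 × 415) = 181.59 mm.
M_n = T(d − a/2) = 2005 kN × (945 − 90.795) mm = 1712.68 kN·m.
φM_n = 0.90 × 1712.68 = 1541.41 kN·m.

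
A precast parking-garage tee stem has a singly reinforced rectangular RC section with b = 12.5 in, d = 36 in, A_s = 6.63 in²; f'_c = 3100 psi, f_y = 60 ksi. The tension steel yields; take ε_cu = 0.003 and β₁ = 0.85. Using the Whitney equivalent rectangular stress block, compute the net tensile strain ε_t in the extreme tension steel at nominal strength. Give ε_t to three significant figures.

ε_t ≈ 0.00460

a = A_s f_y/(0.85 f'_c b) = 12.077 in.
β₁ = 0.85, so c = a/β₁ = 12.077/0.85 = 14.208 in.
From the linear strain diagram with ε_cu = 0.003: ε_t = 0.003 (d − c)/c = 0.003 × (36 − 14.208)/14.208 = 0.00460.
ε_t is between 0.004 and 0.005 — transition zone.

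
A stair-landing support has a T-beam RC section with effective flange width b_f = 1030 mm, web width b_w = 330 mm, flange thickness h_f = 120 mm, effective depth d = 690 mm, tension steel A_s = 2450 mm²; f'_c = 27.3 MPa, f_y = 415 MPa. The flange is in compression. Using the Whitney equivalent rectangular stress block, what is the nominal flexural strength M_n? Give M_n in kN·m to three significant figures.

Tension: T = A_s f_y = 2450 × 415 = 1016750 N.
Try a within the flange: a = T/(0.85 f'_c b_f) = 1016750/(0.85 × 27.3 × 1030) = 42.54 mm.
Since a = 42.54 ≤ h_f = 120 mm, the stress block lies entirely in the flange; analyse as a rectangular beam of width b_f.
M_n = T(d − a/2) = 1016750 × (690 − 21.27) = 679.93 × 10⁶ N·mm.
M_n = 679.93 kN·m.

M_n ≈ 680 kN·m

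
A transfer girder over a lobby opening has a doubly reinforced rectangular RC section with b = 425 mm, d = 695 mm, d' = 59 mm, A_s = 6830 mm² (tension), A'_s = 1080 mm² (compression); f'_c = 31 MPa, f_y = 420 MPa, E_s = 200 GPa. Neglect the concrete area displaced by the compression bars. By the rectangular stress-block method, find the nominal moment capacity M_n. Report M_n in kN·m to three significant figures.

M_n ≈ 1710 kN·m

Assume both tension and compression steel yield.
Net tension couple steel: A_s − A'_s = 5750 mm².
a = (A_s − A'_s) f_y / (0.85 f'_c b) = 2415000/(0.85 × 31 × 425) = 215.65 mm.
c = a/β₁ = 215.65/0.829 = 260.13 mm; ε'_s = 0.003(c − d')/c = 0.0023 ≥ f_y/E_s = 0.0021, so compression steel does yield.
M_n = (A_s − A'_s) f_y (d − a/2) + A'_s f_y (d − d') = [2415000 × (695 − 107.825) + 453600 × (695 − 59)] × 10⁻⁶ = 1418.03 + 288.49 = 1706.52 kN·m.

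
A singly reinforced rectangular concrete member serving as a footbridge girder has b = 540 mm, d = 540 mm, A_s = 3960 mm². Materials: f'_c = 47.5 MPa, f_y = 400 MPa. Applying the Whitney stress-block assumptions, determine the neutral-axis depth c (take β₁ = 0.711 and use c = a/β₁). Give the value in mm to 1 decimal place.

T = A_s f_y = 3960 × 400 = 1584000 N = 1584 kN.
Setting C = 0.85 f'_c a b equal to T: a = 1584000/(0.85 × 47.5 × 540) = 72.652 mm.
With β₁ = 0.711, c = a/β₁ = 72.652/0.711 = 102.2 mm.

c ≈ 102.2 mm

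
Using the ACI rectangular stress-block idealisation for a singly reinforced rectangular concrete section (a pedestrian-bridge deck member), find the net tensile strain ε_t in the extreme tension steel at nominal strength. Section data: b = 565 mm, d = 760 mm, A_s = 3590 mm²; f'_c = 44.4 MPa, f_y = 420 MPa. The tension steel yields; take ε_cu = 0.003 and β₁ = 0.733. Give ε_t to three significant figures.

ε_t ≈ 0.0206

a = A_s f_y/(0.85 f'_c b) = 70.71 mm.
β₁ = 0.733, so c = a/β₁ = 70.71/0.733 = 96.47 mm.
From the linear strain diagram with ε_cu = 0.003: ε_t = 0.003 (d − c)/c = 0.003 × (760 − 96.47)/96.47 = 0.0206.
Since ε_t ≥ 0.005, the section is tension-controlled.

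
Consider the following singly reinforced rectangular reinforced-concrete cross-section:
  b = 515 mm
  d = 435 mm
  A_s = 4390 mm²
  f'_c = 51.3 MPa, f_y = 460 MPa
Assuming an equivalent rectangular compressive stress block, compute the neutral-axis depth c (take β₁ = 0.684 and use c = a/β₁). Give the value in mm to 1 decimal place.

T = A_s f_y = 4390 × 460 = 2019400 N = 2019.4 kN.
Setting C = 0.85 f'_c a b equal to T: a = 2019400/(0.85 × 51.3 × 515) = 89.925 mm.
With β₁ = 0.684, c = a/β₁ = 89.925/0.684 = 131.5 mm.

c ≈ 131.5 mm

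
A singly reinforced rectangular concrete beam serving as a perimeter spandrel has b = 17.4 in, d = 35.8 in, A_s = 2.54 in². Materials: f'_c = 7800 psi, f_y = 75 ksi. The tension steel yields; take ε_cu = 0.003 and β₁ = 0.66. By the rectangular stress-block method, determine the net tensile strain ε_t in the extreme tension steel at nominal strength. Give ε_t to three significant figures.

ε_t ≈ 0.0399

a = A_s f_y/(0.85 f'_c b) = 1.651 in.
β₁ = 0.66, so c = a/β₁ = 1.651/0.66 = 2.502 in.
From the linear strain diagram with ε_cu = 0.003: ε_t = 0.003 (d − c)/c = 0.003 × (35.8 − 2.502)/2.502 = 0.0399.
Since ε_t ≥ 0.005, the section is tension-controlled.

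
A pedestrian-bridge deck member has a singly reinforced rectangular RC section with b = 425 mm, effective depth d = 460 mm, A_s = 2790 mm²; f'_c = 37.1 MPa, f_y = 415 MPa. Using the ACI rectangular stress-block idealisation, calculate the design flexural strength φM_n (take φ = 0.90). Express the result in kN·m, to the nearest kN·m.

T = A_s f_y = 2790 × 415 = 1157850 N = 1157.85 kN.
From C = T: a = T/(0.85 f'_c b) = 1157850/(0.85 × 37.1 × 425) = 86.39 mm.
M_n = T(d − a/2) = 1157.85 kN × (460 − 43.195) mm = 482.60 kN·m.
φM_n = 0.90 × 482.60 = 434.34 kN·m.

φM_n ≈ 434 kN·m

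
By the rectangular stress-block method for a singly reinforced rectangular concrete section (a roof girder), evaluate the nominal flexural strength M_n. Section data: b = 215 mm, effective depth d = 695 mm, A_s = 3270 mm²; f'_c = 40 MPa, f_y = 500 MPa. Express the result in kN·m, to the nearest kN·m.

M_n ≈ 953 kN·m

T = A_s f_y = 3270 × 500 = 1635000 N = 1635 kN.
From C = T: a = T/(0.85 f'_c b) = 1635000/(0.85 × 40 × 215) = 223.67 mm.
M_n = T(d − a/2) = 1635 kN × (695 − 111.835) mm = 953.47 kN·m.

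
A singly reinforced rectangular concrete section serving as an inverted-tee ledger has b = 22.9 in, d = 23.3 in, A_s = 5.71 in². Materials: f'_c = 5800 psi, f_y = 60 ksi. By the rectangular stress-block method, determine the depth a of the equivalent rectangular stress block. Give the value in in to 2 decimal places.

a ≈ 3.03 in

T = A_s f_y = 5.71 × 60 = 342.6 kips.
a = T/(0.85 f'_c b) = 342.6/(0.85 × 5.8 × 22.9) = 3.03 in.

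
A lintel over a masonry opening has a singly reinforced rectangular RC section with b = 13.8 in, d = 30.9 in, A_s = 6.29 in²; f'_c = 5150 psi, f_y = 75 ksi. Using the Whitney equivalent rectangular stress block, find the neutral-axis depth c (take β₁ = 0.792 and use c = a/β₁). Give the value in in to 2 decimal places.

c ≈ 9.86 in

T = A_s f_y = 6.29 × 75 = 471.75 kips.
a = T/(0.85 f'_c b) = 471.75/(0.85 × 5.15 × 13.8) = 7.8092 in.
With β₁ = 0.792, c = a/β₁ = 7.8092/0.792 = 9.86 in.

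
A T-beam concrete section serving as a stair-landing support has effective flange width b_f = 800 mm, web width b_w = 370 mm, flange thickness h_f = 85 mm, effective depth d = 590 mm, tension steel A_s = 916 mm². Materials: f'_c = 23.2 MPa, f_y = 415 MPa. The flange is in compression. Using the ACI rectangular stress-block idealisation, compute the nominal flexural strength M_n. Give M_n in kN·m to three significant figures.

M_n ≈ 220 kN·m

Tension: T = A_s f_y = 916 × 415 = 380140 N.
Try a within the flange: a = T/(0.85 f'_c b_f) = 380140/(0.85 × 23.2 × 800) = 24.10 mm.
Since a = 24.10 ≤ h_f = 85 mm, the stress block lies entirely in the flange; analyse as a rectangular beam of width b_f.
M_n = T(d − a/2) = 380140 × (590 − 12.05) = 219.70 × 10⁶ N·mm.
M_n = 219.70 kN·m.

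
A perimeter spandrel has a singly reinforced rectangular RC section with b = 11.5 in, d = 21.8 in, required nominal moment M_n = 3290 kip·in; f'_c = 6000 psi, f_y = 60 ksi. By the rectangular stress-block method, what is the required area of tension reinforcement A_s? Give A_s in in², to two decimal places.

From M_n = 0.85 f'_c a b (d − a/2):
a = d − √(d² − 2M_n/(0.85 f'_c b)) = 21.8 − √(21.8² − 2 × 3290/(0.85 × 6 × 11.5)) = 2.746 in.
A_s = 0.85 f'_c a b / f_y = 0.85 × 6 × 2.746 × 11.5 / 60 = 2.684 in².

A_s ≈ 2.68 in²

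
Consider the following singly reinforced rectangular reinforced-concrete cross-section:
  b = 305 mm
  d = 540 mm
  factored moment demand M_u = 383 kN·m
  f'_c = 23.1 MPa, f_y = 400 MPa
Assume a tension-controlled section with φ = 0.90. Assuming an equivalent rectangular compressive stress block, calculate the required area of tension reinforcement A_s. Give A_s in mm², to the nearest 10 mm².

M_n = M_u/φ = 383/0.90 = 425.556 kN·m.
With M_n = 0.85 f'_c a b (d − a/2), solve the quadratic for a:
a = d − √(d² − 2M_n/(0.85 f'_c b)) = 540 − √(540² − 2 × 425.556×10⁶/(0.85 × 23.1 × 305)) = 153.37 mm.
A_s = 0.85 f'_c a b / f_y = 0.85 × 23.1 × 153.37 × 305 / 400 = 2296.2 mm².

A_s ≈ 2300 mm²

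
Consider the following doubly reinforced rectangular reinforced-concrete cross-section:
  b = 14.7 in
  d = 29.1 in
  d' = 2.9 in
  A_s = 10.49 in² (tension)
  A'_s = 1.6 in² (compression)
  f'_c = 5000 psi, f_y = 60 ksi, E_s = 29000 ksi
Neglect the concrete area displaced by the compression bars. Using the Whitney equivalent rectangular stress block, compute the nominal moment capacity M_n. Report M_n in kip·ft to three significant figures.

Assume both steels yield.
a = (A_s − A'_s) f_y/(0.85 f'_c b) = (10.49 − 1.6) × 60/(0.85 × 5 × 14.7) = 8.538 in.
c = a/β₁ = 8.538/0.8 = 10.673 in; ε'_s = 0.003(c − d')/c = 0.0022 ≥ ε_y = 0.0021, so the compression steel yields.
M_n = (A_s − A'_s) f_y (d − a/2) + A'_s f_y (d − d') = 533.4 × (29.1 − 4.269) + 96 × (29.1 − 2.9) = 13244.9 + 2515.2 = 15760.1 kip·in = 15760.1/12 = 1313.34 kip·ft.

M_n ≈ 1310 kip·ft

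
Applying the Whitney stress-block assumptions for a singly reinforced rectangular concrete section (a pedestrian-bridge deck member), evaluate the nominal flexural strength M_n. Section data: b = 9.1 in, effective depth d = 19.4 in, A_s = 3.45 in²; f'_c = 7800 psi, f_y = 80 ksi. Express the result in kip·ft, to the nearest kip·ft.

M_n ≈ 394 kip·ft

T = A_s f_y = 3.45 × 80 = 276 kips.
a = T/(0.85 f'_c b) = 276/(0.85 × 7.8 × 9.1) = 4.575 in.
M_n = T(d − a/2) = 276 × (19.4 − 2.2875) = 4723.1 kip·in = 4723.1/12 = 393.59 kip·ft.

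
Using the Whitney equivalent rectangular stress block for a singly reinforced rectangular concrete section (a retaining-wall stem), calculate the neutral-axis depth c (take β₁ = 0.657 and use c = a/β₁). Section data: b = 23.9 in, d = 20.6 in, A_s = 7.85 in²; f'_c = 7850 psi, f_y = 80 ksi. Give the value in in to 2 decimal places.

T = A_s f_y = 7.85 × 80 = 628 kips.
a = T/(0.85 f'_c b) = 628/(0.85 × 7.85 × 23.9) = 3.9380 in.
With β₁ = 0.657, c = a/β₁ = 3.9380/0.657 = 5.99 in.

c ≈ 5.99 in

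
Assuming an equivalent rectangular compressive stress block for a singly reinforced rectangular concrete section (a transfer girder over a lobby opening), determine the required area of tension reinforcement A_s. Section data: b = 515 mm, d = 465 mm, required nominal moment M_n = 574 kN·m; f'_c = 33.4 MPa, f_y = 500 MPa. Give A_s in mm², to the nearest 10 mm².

With M_n = 0.85 f'_c a b (d − a/2), solve the quadratic for a:
a = d − √(d² − 2M_n/(0.85 f'_c b)) = 465 − √(465² − 2 × 574×10⁶/(0.85 × 33.4 × 515)) = 93.91 mm.
A_s = 0.85 f'_c a b / f_y = 0.85 × 33.4 × 93.91 × 515 / 500 = 2746.1 mm².

A_s ≈ 2750 mm²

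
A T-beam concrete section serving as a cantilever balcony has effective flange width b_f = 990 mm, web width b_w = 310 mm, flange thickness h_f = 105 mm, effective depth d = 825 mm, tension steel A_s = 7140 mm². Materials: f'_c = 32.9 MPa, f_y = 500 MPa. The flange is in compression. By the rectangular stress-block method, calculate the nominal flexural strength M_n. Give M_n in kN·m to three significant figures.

Tension: T = A_s f_y = 7140 × 500 = 3570000 N.
Try a within the flange: a = T/(0.85 f'_c b_f) = 3570000/(0.85 × 32.9 × 990) = 128.95 mm.
a = 128.95 > h_f = 105 mm: the block extends into the web. Split into flange-overhang and web parts.
C_f = 0.85 f'_c (b_f − b_w) h_f = 0.85 × 32.9 × (990 − 310) × 105 = 1996701 N.
Remaining web compression depth: a_w = (T − C_f)/(0.85 f'_c b_w) = (3570000 − 1996701)/(0.85 × 32.9 × 310) = 181.48 mm.
M_n = C_f(d − h_f/2) + (T − C_f)(d − a_w/2) = 1996701 × (825 − 52.5) + 1573299 × (825 − 90.74) = 1542.45 + 1155.21 = 2697.66 × 10⁶ N·mm.
M_n = 2697.66 kN·m.

M_n ≈ 2700 kN·m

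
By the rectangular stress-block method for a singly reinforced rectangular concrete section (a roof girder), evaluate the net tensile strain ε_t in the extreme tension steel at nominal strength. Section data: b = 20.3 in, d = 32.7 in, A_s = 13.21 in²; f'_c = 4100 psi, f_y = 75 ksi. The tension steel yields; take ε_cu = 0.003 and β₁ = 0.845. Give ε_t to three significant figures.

ε_t ≈ 0.00292

a = A_s f_y/(0.85 f'_c b) = 14.004 in.
β₁ = 0.845, so c = a/β₁ = 14.004/0.845 = 16.573 in.
From the linear strain diagram with ε_cu = 0.003: ε_t = 0.003 (d − c)/c = 0.003 × (32.7 − 16.573)/16.573 = 0.00292.
ε_t < 0.004 — the section is over-reinforced for flexure under ACI limits.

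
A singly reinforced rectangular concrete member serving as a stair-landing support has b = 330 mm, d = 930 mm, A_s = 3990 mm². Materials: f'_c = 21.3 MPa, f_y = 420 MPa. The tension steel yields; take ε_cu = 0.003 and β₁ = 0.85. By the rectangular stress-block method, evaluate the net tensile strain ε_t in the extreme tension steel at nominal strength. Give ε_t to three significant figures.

a = A_s f_y/(0.85 f'_c b) = 280.49 mm.
β₁ = 0.85, so c = a/β₁ = 280.49/0.85 = 329.99 mm.
From the linear strain diagram with ε_cu = 0.003: ε_t = 0.003 (d − c)/c = 0.003 × (930 − 329.99)/329.99 = 0.00545.
Since ε_t ≥ 0.005, the section is tension-controlled.

ε_t ≈ 0.00545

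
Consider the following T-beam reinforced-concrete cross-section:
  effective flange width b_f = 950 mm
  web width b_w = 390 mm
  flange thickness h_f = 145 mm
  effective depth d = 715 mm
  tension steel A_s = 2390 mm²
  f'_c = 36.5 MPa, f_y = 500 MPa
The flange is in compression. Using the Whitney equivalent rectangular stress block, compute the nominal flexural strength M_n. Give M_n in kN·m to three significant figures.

M_n ≈ 830 kN·m

Tension: T = A_s f_y = 2390 × 500 = 1195000 N.
Try a within the flange: a = T/(0.85 f'_c b_f) = 1195000/(0.85 × 36.5 × 950) = 40.54 mm.
Since a = 40.54 ≤ h_f = 145 mm, the stress block lies entirely in the flange; analyse as a rectangular beam of width b_f.
M_n = T(d − a/2) = 1195000 × (715 − 20.27) = 830.20 × 10⁶ N·mm.
M_n = 830.20 kN·m.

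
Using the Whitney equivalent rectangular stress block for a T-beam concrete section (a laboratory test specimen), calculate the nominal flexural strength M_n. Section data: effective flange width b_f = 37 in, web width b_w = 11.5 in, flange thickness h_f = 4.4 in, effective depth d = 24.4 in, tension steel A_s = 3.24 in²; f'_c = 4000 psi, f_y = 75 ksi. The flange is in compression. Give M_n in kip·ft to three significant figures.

Tension: T = A_s f_y = 3.24 × 75 = 243 kips.
Try a within the flange: a = T/(0.85 f'_c b_f) = 243/(0.85 × 4 × 37) = 1.932 in.
Since a = 1.932 ≤ h_f = 4.4 in, the stress block lies entirely in the flange; analyse as a rectangular beam of width b_f.
M_n = T(d − a/2) = 243 × (24.4 − 0.966) = 5694.5 kip·in.
M_n = 5694.5/12 = 474.54 kip·ft.

M_n ≈ 475 kip·ft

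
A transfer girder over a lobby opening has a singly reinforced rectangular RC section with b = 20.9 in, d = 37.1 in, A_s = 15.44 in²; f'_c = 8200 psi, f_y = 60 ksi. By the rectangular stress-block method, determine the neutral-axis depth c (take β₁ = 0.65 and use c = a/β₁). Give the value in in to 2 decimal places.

c ≈ 9.78 in

T = A_s f_y = 15.44 × 60 = 926.4 kips.
a = T/(0.85 f'_c b) = 926.4/(0.85 × 8.2 × 20.9) = 6.3594 in.
With β₁ = 0.65, c = a/β₁ = 6.3594/0.65 = 9.78 in.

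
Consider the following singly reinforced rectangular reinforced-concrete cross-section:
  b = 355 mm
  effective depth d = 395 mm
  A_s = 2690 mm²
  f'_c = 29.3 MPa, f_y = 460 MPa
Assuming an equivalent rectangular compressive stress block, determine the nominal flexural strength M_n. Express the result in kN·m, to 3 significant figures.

T = A_s f_y = 2690 × 460 = 1237400 N = 1237.4 kN.
From C = T: a = T/(0.85 f'_c b) = 1237400/(0.85 × 29.3 × 355) = 139.96 mm.
M_n = T(d − a/2) = 1237.4 kN × (395 − 69.98) mm = 402.18 kN·m.

M_n ≈ 402 kN·m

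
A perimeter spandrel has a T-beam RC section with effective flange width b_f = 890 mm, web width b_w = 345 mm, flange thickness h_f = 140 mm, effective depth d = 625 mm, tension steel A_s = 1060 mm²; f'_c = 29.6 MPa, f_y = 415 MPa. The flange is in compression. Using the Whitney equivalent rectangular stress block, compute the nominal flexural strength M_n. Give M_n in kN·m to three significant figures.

Tension: T = A_s f_y = 1060 × 415 = 439900 N.
Try a within the flange: a = T/(0.85 f'_c b_f) = 439900/(0.85 × 29.6 × 890) = 19.65 mm.
Since a = 19.65 ≤ h_f = 140 mm, the stress block lies entirely in the flange; analyse as a rectangular beam of width b_f.
M_n = T(d − a/2) = 439900 × (625 − 9.825) = 270.62 × 10⁶ N·mm.
M_n = 270.62 kN·m.

M_n ≈ 271 kN·m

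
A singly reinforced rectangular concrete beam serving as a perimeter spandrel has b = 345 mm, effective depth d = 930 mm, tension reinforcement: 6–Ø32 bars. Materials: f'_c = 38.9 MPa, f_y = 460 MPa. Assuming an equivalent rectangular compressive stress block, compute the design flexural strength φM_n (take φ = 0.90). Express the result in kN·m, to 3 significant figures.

A_s = 6 × 804 = 4824 mm².
T = A_s f_y = 4824 × 460 = 2219040 N = 2219.04 kN.
From C = T: a = T/(0.85 f'_c b) = 2219040/(0.85 × 38.9 × 345) = 194.53 mm.
M_n = T(d − a/2) = 2219.04 kN × (930 − 97.265) mm = 1847.87 kN·m.
φM_n = 0.90 × 1847.87 = 1663.08 kN·m.

φM_n ≈ 1660 kN·m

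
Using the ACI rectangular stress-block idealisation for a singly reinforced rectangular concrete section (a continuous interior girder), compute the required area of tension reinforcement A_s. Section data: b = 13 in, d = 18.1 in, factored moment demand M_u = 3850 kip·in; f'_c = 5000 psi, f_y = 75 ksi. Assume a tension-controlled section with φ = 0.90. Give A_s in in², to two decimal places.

M_n = M_u/φ = 3850/0.90 = 4277.78 kip·in.
From M_n = 0.85 f'_c a b (d − a/2):
a = d − √(d² − 2M_n/(0.85 f'_c b)) = 18.1 − √(18.1² − 2 × 4277.78/(0.85 × 5 × 13)) = 4.956 in.
A_s = 0.85 f'_c a b / f_y = 0.85 × 5 × 4.956 × 13 / 75 = 3.651 in².

A_s ≈ 3.65 in²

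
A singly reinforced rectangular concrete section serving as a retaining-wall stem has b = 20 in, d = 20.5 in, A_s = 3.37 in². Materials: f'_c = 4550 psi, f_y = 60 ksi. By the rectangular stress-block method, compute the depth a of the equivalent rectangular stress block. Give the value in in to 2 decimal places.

a ≈ 2.61 in

T = A_s f_y = 3.37 × 60 = 202.2 kips.
a = T/(0.85 f'_c b) = 202.2/(0.85 × 4.55 × 20) = 2.61 in.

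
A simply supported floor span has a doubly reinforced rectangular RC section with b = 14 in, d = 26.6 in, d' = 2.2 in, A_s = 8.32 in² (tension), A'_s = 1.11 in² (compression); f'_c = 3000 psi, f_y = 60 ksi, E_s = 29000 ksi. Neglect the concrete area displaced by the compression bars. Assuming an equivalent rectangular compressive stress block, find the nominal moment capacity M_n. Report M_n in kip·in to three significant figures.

M_n ≈ 10500 kip·in

Assume both steels yield.
a = (A_s − A'_s) f_y/(0.85 f'_c b) = (8.32 − 1.11) × 60/(0.85 × 3 × 14) = 12.118 in.
c = a/β₁ = 12.118/0.85 = 14.256 in; ε'_s = 0.003(c − d')/c = 0.0025 ≥ ε_y = 0.0021, so the compression steel yields.
M_n = (A_s − A'_s) f_y (d − a/2) + A'_s f_y (d − d') = 432.6 × (26.6 − 6.059) + 66.6 × (26.6 − 2.2) = 8886.0 + 1625.0 = 10511.0 kip·in.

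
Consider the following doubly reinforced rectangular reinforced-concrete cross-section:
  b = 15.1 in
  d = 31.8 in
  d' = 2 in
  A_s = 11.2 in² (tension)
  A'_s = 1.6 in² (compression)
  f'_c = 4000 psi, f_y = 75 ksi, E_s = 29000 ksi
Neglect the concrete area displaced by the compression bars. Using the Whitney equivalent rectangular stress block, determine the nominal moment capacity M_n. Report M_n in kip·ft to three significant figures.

M_n ≈ 1790 kip·ft

Assume both steels yield.
a = (A_s − A'_s) f_y/(0.85 f'_c b) = (11.2 − 1.6) × 75/(0.85 × 4 × 15.1) = 14.024 in.
c = a/β₁ = 14.024/0.85 = 16.499 in; ε'_s = 0.003(c − d')/c = 0.0026 ≥ ε_y = 0.0026, so the compression steel yields.
M_n = (A_s − A'_s) f_y (d − a/2) + A'_s f_y (d − d') = 720 × (31.8 − 7.012) + 120 × (31.8 − 2) = 17847.4 + 3576.0 = 21423.4 kip·in = 21423.4/12 = 1785.28 kip·ft.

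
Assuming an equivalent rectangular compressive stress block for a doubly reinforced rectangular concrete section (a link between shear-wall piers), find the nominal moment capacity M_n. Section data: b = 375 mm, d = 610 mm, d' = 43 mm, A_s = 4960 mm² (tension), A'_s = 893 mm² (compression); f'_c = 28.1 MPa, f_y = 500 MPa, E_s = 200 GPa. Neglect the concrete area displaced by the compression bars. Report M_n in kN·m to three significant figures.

M_n ≈ 1260 kN·m

Assume both tension and compression steel yield.
Net tension couple steel: A_s − A'_s = 4067 mm².
a = (A_s − A'_s) f_y / (0.85 f'_c b) = 2033500/(0.85 × 28.1 × 375) = 227.03 mm.
c = a/β₁ = 227.03/0.849 = 267.41 mm; ε'_s = 0.003(c − d')/c = 0.0025 ≥ f_y/E_s = 0.0025, so compression steel does yield.
M_n = (A_s − A'_s) f_y (d − a/2) + A'_s f_y (d − d') = [2033500 × (610 − 113.515) + 446500 × (610 − 43)] × 10⁻⁶ = 1009.60 + 253.17 = 1262.77 kN·m.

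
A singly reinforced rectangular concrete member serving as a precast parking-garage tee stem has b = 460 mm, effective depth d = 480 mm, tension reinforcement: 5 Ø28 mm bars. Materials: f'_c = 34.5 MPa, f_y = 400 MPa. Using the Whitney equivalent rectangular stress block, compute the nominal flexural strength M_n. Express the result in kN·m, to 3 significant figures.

A_s = 5 × 616 = 3080 mm².
T = A_s f_y = 3080 × 400 = 1232000 N = 1232 kN.
From C = T: a = T/(0.85 f'_c b) = 1232000/(0.85 × 34.5 × 460) = 91.33 mm.
M_n = T(d − a/2) = 1232 kN × (480 − 45.665) mm = 535.10 kN·m.

M_n ≈ 535 kN·m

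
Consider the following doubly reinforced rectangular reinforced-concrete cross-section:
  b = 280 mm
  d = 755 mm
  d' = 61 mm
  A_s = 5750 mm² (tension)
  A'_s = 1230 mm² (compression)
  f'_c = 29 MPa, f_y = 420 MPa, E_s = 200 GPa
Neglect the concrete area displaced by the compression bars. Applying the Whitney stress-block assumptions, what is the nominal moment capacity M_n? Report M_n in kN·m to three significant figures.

M_n ≈ 1530 kN·m

Assume both tension and compression steel yield.
Net tension couple steel: A_s − A'_s = 4520 mm².
a = (A_s − A'_s) f_y / (0.85 f'_c b) = 1898400/(0.85 × 29 × 280) = 275.05 mm.
c = a/β₁ = 275.05/0.843 = 326.28 mm; ε'_s = 0.003(c − d')/c = 0.0024 ≥ f_y/E_s = 0.0021, so compression steel does yield.
M_n = (A_s − A'_s) f_y (d − a/2) + A'_s f_y (d − d') = [1898400 × (755 − 137.525) + 516600 × (755 − 61)] × 10⁻⁶ = 1172.21 + 358.52 = 1530.73 kN·m.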